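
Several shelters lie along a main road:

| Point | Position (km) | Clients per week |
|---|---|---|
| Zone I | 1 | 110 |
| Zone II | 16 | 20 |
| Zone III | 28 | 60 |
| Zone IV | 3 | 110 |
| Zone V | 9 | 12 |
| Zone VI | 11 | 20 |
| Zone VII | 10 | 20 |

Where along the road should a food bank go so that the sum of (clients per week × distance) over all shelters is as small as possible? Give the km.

For a sum of weighted absolute distances on a line, the optimum is the weighted median (not the mean). Total weight W = 352; half-weight = 176.
Sort by position and accumulate weight:
  km 1 (Zone I, w=110) → cum 110
  km 3 (Zone IV, w=110) → cum 220  ≥ 176 → median here
  km 9 (Zone V, w=12) → cum 232
  km 10 (Zone VII, w=20) → cum 252
  km 11 (Zone VI, w=20) → cum 272
  km 16 (Zone II, w=20) → cum 292
  km 28 (Zone III, w=60) → cum 352
Optimal location: km 3.

x = 3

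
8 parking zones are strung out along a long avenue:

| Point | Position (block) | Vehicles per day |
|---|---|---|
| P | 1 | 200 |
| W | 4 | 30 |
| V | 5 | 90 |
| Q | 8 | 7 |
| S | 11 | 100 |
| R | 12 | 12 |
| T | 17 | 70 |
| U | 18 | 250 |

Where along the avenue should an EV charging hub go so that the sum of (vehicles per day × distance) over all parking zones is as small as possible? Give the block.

For a sum of weighted absolute distances on a line, the optimum is the weighted median (not the mean). Total weight W = 759; half-weight = 379.5.
Sort by position and accumulate weight:
  block 1 (P, w=200) → cum 200
  block 4 (W, w=30) → cum 230
  block 5 (V, w=90) → cum 320
  block 8 (Q, w=7) → cum 327
  block 11 (S, w=100) → cum 427  ≥ 379.5 → median here
  block 12 (R, w=12) → cum 439
  block 17 (T, w=70) → cum 509
  block 18 (U, w=250) → cum 759
Optimal location: block 11.

x = 11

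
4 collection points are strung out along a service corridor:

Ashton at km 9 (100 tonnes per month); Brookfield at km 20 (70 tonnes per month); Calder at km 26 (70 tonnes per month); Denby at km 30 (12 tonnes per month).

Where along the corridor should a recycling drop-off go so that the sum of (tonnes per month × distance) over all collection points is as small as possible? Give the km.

For a sum of weighted absolute distances on a line, the optimum is the weighted median (not the mean). Total weight W = 252; half-weight = 126.
Sort by position and accumulate weight:
  km 9 (Ashton, w=100) → cum 100
  km 20 (Brookfield, w=70) → cum 170  ≥ 126 → median here
  km 26 (Calder, w=70) → cum 240
  km 30 (Denby, w=12) → cum 252
Optimal location: km 20.

x = 20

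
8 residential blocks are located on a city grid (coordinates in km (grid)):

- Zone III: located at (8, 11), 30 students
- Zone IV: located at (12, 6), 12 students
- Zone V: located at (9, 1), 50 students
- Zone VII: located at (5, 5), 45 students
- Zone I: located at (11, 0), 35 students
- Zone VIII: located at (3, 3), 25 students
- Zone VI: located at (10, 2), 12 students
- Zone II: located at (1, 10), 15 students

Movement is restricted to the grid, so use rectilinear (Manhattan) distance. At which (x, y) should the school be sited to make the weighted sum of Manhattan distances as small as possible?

Manhattan distance separates: Σwᵢ(|x−xᵢ|+|y−yᵢ|) = Σwᵢ|x−xᵢ| + Σwᵢ|y−yᵢ|, so x and y are optimised independently as 1-D weighted medians.
Total weight W = 224; half = 112.
x-coordinate, sorted with cumulative weight:
  x=1 (Zone II, w=15) cum 15
  x=3 (Zone VIII, w=25) cum 40
  x=5 (Zone VII, w=45) cum 85
  x=8 (Zone III, w=30) cum 115  ← median
  x=9 (Zone V, w=50) cum 165
  x=10 (Zone VI, w=12) cum 177
  x=11 (Zone I, w=35) cum 212
  x=12 (Zone IV, w=12) cum 224
⇒ x* = 8
y-coordinate, sorted with cumulative weight:
  y=0 (Zone I, w=35) cum 35
  y=1 (Zone V, w=50) cum 85
  y=2 (Zone VI, w=12) cum 97
  y=3 (Zone VIII, w=25) cum 122  ← median
  y=5 (Zone VII, w=45) cum 167
  y=6 (Zone IV, w=12) cum 179
  y=10 (Zone II, w=15) cum 194
  y=11 (Zone III, w=30) cum 224
⇒ y* = 3

(8, 3)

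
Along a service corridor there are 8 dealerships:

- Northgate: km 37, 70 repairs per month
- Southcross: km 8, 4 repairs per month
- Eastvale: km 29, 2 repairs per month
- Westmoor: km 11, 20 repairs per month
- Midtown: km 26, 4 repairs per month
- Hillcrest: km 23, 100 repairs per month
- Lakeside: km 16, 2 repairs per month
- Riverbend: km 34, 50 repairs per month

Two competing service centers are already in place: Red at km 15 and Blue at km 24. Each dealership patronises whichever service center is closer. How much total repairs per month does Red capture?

The indifferent point is the midpoint (15+24)/2 = 19.5; dealerships left of it (closer to Red at 15) go to Red, those right go to Blue.
  Southcross at 8 (w=4) → Red
  Westmoor at 11 (w=20) → Red
  Lakeside at 16 (w=2) → Red
  Hillcrest at 23 (w=100) → Blue
  Midtown at 26 (w=4) → Blue
  Eastvale at 29 (w=2) → Blue
  Riverbend at 34 (w=50) → Blue
  Northgate at 37 (w=70) → Blue
Red captures 26; Blue captures 226.

26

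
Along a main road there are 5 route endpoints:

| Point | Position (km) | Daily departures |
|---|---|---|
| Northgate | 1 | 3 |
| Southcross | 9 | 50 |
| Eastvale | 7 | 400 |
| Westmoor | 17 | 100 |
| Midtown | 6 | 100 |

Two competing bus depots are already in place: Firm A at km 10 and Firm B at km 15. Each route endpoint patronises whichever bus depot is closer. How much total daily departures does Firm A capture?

553

The indifferent point is the midpoint (10+15)/2 = 12.5; route endpoints left of it (closer to Firm A at 10) go to Firm A, those right go to Firm B.
  Northgate at 1 (w=3) → Firm A
  Midtown at 6 (w=100) → Firm A
  Eastvale at 7 (w=400) → Firm A
  Southcross at 9 (w=50) → Firm A
  Westmoor at 17 (w=100) → Firm B
Firm A captures 553; Firm B captures 100.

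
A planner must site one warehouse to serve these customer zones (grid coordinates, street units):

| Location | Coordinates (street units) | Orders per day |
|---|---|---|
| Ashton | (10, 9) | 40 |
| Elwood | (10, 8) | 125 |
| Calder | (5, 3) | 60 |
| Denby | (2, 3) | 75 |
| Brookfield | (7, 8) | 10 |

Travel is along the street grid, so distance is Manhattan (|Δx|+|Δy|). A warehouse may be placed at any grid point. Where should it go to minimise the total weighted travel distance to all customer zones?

(10, 8)

Manhattan distance separates: Σwᵢ(|x−xᵢ|+|y−yᵢ|) = Σwᵢ|x−xᵢ| + Σwᵢ|y−yᵢ|, so x and y are optimised independently as 1-D weighted medians.
Total weight W = 310; half = 155.
x-coordinate, sorted with cumulative weight:
  x=2 (Denby, w=75) cum 75
  x=5 (Calder, w=60) cum 135
  x=7 (Brookfield, w=10) cum 145
  x=10 (Ashton, w=40) cum 185  ← median
  x=10 (Elwood, w=125) cum 310
⇒ x* = 10
y-coordinate, sorted with cumulative weight:
  y=3 (Calder, w=60) cum 60
  y=3 (Denby, w=75) cum 135
  y=8 (Elwood, w=125) cum 260  ← median
  y=8 (Brookfield, w=10) cum 270
  y=9 (Ashton, w=40) cum 310
⇒ y* = 8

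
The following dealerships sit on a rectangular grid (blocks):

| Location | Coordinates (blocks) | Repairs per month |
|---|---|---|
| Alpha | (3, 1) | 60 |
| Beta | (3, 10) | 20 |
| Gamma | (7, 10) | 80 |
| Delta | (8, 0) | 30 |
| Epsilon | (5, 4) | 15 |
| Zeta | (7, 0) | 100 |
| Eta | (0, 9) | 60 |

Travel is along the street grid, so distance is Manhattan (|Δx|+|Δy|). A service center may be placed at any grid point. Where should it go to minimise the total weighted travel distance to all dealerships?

(7, 1)

Manhattan distance separates: Σwᵢ(|x−xᵢ|+|y−yᵢ|) = Σwᵢ|x−xᵢ| + Σwᵢ|y−yᵢ|, so x and y are optimised independently as 1-D weighted medians.
Total weight W = 365; half = 182.5.
x-coordinate, sorted with cumulative weight:
  x=0 (Eta, w=60) cum 60
  x=3 (Alpha, w=60) cum 120
  x=3 (Beta, w=20) cum 140
  x=5 (Epsilon, w=15) cum 155
  x=7 (Gamma, w=80) cum 235  ← median
  x=7 (Zeta, w=100) cum 335
  x=8 (Delta, w=30) cum 365
⇒ x* = 7
y-coordinate, sorted with cumulative weight:
  y=0 (Delta, w=30) cum 30
  y=0 (Zeta, w=100) cum 130
  y=1 (Alpha, w=60) cum 190  ← median
  y=4 (Epsilon, w=15) cum 205
  y=9 (Eta, w=60) cum 265
  y=10 (Beta, w=20) cum 285
  y=10 (Gamma, w=80) cum 365
⇒ y* = 1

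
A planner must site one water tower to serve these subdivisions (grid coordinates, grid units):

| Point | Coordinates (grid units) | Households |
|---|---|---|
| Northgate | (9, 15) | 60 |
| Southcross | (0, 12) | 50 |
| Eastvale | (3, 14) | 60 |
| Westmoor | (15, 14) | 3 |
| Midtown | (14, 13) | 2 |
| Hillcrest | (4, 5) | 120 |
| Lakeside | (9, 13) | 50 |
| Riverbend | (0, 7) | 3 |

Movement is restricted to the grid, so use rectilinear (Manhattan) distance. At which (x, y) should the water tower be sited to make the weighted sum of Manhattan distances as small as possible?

(4, 13)

Manhattan distance separates: Σwᵢ(|x−xᵢ|+|y−yᵢ|) = Σwᵢ|x−xᵢ| + Σwᵢ|y−yᵢ|, so x and y are optimised independently as 1-D weighted medians.
Total weight W = 348; half = 174.
x-coordinate, sorted with cumulative weight:
  x=0 (Southcross, w=50) cum 50
  x=0 (Riverbend, w=3) cum 53
  x=3 (Eastvale, w=60) cum 113
  x=4 (Hillcrest, w=120) cum 233  ← median
  x=9 (Northgate, w=60) cum 293
  x=9 (Lakeside, w=50) cum 343
  x=14 (Midtown, w=2) cum 345
  x=15 (Westmoor, w=3) cum 348
⇒ x* = 4
y-coordinate, sorted with cumulative weight:
  y=5 (Hillcrest, w=120) cum 120
  y=7 (Riverbend, w=3) cum 123
  y=12 (Southcross, w=50) cum 173
  y=13 (Midtown, w=2) cum 175  ← median
  y=13 (Lakeside, w=50) cum 225
  y=14 (Eastvale, w=60) cum 285
  y=14 (Westmoor, w=3) cum 288
  y=15 (Northgate, w=60) cum 348
⇒ y* = 13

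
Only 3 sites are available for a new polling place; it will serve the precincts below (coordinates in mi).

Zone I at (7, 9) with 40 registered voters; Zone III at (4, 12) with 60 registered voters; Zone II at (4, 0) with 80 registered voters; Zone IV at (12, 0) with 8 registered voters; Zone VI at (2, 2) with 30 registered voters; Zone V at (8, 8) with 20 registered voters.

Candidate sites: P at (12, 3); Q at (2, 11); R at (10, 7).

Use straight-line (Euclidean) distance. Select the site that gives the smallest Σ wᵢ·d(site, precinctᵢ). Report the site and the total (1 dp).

R, total 1736.4 mi

Total weighted distance at each candidate:
  P (12, 3): total = 2172.0
  Q (2, 11): total = 1767.1
  R (10, 7): total = 1736.4
Minimum is at R with total 1736.4 mi.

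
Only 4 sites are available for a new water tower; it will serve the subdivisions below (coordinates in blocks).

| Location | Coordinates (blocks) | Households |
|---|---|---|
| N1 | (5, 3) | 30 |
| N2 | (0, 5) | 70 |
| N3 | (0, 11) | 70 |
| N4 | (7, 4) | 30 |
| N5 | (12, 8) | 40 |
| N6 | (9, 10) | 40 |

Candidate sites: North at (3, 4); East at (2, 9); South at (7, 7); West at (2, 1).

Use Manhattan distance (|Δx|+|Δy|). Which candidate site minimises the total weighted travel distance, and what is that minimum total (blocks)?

Total weighted distance at each candidate:
  North (3, 4): total = 2190
  East (2, 9): total = 2030
  South (7, 7): total = 2110
  West (2, 1): total = 2970
Minimum is at East with total 2030 blocks.

East, total 2030 blocks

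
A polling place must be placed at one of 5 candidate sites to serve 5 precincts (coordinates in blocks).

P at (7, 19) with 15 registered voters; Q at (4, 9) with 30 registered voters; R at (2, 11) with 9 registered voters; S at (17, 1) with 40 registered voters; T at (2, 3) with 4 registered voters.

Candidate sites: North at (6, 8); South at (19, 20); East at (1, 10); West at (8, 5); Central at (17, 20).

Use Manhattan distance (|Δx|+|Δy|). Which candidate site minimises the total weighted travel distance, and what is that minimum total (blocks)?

Total weighted distance at each candidate:
  North (6, 8): total = 1089
  South (19, 20): total = 2185
  East (1, 10): total = 1395
  West (8, 5): total = 1125
  Central (17, 20): total = 1989
Minimum is at North with total 1089 blocks.

North, total 1089 blocks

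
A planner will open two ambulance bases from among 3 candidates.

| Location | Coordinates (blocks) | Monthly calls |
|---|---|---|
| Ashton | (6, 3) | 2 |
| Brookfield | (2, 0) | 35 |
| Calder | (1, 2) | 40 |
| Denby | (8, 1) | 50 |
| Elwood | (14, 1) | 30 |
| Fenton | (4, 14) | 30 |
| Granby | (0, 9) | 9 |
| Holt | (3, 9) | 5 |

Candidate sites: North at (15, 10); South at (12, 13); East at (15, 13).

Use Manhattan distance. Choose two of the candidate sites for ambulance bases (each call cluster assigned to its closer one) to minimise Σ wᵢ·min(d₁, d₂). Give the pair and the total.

Evaluate every pair (each demand assigned to the nearer of the two):
  {North, South}: total = 3296
  {North, East}: total = 3386
  {South, East}: total = 3386
Best pair: {North, South} with total 3296.

{North, South}, total 3296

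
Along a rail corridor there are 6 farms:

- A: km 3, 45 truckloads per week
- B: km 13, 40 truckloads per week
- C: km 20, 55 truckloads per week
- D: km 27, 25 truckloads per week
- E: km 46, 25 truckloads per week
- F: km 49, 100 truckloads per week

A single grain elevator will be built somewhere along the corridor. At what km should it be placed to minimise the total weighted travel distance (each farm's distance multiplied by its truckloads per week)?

x = 27

For a sum of weighted absolute distances on a line, the optimum is the weighted median (not the mean). Total weight W = 290; half-weight = 145.
Sort by position and accumulate weight:
  km 3 (A, w=45) → cum 45
  km 13 (B, w=40) → cum 85
  km 20 (C, w=55) → cum 140
  km 27 (D, w=25) → cum 165  ≥ 145 → median here
  km 46 (E, w=25) → cum 190
  km 49 (F, w=100) → cum 290
Optimal location: km 27.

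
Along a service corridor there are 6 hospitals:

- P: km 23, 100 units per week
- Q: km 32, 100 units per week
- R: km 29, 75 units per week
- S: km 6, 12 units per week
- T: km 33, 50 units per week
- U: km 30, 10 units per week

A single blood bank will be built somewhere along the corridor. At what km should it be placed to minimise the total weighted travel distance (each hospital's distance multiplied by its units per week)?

x = 29

For a sum of weighted absolute distances on a line, the optimum is the weighted median (not the mean). Total weight W = 347; half-weight = 173.5.
Sort by position and accumulate weight:
  km 6 (S, w=12) → cum 12
  km 23 (P, w=100) → cum 112
  km 29 (R, w=75) → cum 187  ≥ 173.5 → median here
  km 30 (U, w=10) → cum 197
  km 32 (Q, w=100) → cum 297
  km 33 (T, w=50) → cum 347
Optimal location: km 29.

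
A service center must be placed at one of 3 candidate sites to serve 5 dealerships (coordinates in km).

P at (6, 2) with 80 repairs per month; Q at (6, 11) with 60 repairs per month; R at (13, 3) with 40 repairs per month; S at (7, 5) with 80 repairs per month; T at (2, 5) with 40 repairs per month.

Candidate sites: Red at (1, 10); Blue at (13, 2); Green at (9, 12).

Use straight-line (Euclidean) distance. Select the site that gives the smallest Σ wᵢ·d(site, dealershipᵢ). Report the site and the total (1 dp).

Total weighted distance at each candidate:
  Red (1, 10): total = 2445.1
  Blue (13, 2): total = 2276.8
  Green (9, 12): total = 2397.3
Minimum is at Blue with total 2276.8 km.

Blue, total 2276.8 km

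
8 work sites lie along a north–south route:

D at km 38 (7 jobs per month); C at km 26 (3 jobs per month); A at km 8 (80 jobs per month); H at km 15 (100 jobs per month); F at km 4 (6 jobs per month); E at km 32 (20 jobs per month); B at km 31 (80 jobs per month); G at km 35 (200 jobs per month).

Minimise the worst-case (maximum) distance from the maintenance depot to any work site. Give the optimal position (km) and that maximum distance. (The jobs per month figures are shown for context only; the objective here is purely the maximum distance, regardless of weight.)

location 21, max distance 17

The 1-center on a line is the midpoint of the two extreme points: leftmost at 4, rightmost at 38.
Optimal location = (4 + 38)/2 = 21; maximum distance = (38 − 4)/2 = 17.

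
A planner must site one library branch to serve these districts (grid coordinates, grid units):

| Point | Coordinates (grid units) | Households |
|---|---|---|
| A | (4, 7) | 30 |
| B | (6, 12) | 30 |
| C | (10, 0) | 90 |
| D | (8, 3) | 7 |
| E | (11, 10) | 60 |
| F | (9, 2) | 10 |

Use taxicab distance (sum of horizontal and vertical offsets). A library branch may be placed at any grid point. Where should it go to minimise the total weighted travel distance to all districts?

Manhattan distance separates: Σwᵢ(|x−xᵢ|+|y−yᵢ|) = Σwᵢ|x−xᵢ| + Σwᵢ|y−yᵢ|, so x and y are optimised independently as 1-D weighted medians.
Total weight W = 227; half = 113.5.
x-coordinate, sorted with cumulative weight:
  x=4 (A, w=30) cum 30
  x=6 (B, w=30) cum 60
  x=8 (D, w=7) cum 67
  x=9 (F, w=10) cum 77
  x=10 (C, w=90) cum 167  ← median
  x=11 (E, w=60) cum 227
⇒ x* = 10
y-coordinate, sorted with cumulative weight:
  y=0 (C, w=90) cum 90
  y=2 (F, w=10) cum 100
  y=3 (D, w=7) cum 107
  y=7 (A, w=30) cum 137  ← median
  y=10 (E, w=60) cum 197
  y=12 (B, w=30) cum 227
⇒ y* = 7

(10, 7)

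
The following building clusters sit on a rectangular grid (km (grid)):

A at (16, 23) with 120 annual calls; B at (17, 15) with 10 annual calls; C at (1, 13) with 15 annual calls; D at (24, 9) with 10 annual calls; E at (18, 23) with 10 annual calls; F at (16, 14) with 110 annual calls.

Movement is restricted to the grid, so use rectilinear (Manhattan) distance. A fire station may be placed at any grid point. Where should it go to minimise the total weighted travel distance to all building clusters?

Manhattan distance separates: Σwᵢ(|x−xᵢ|+|y−yᵢ|) = Σwᵢ|x−xᵢ| + Σwᵢ|y−yᵢ|, so x and y are optimised independently as 1-D weighted medians.
Total weight W = 275; half = 137.5.
x-coordinate, sorted with cumulative weight:
  x=1 (C, w=15) cum 15
  x=16 (A, w=120) cum 135
  x=16 (F, w=110) cum 245  ← median
  x=17 (B, w=10) cum 255
  x=18 (E, w=10) cum 265
  x=24 (D, w=10) cum 275
⇒ x* = 16
y-coordinate, sorted with cumulative weight:
  y=9 (D, w=10) cum 10
  y=13 (C, w=15) cum 25
  y=14 (F, w=110) cum 135
  y=15 (B, w=10) cum 145  ← median
  y=23 (A, w=120) cum 265
  y=23 (E, w=10) cum 275
⇒ y* = 15

(16, 15)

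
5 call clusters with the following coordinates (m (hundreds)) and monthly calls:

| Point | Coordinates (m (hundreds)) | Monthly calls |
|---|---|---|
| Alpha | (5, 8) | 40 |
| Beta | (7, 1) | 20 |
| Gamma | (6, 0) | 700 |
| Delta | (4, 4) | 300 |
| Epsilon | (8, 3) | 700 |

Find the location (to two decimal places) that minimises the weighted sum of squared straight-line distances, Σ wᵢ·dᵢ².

(6.44, 2.07)

The minimiser of Σwᵢ‖p−pᵢ‖² is the weighted centroid p* = (Σwᵢpᵢ)/(Σwᵢ).
Σwᵢ = 1760.
Σwᵢxᵢ = 40·5 + 20·7 + 700·6 + 300·4 + 700·8 = 11340.
Σwᵢyᵢ = 40·8 + 20·1 + 700·0 + 300·4 + 700·3 = 3640.
x* = 11340/1760 = 6.44, y* = 3640/1760 = 2.07.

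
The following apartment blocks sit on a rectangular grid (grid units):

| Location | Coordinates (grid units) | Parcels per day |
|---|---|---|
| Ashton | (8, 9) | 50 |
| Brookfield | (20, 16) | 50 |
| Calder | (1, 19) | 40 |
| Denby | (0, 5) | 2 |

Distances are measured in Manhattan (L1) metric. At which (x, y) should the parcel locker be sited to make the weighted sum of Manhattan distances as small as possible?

Manhattan distance separates: Σwᵢ(|x−xᵢ|+|y−yᵢ|) = Σwᵢ|x−xᵢ| + Σwᵢ|y−yᵢ|, so x and y are optimised independently as 1-D weighted medians.
Total weight W = 142; half = 71.
x-coordinate, sorted with cumulative weight:
  x=0 (Denby, w=2) cum 2
  x=1 (Calder, w=40) cum 42
  x=8 (Ashton, w=50) cum 92  ← median
  x=20 (Brookfield, w=50) cum 142
⇒ x* = 8
y-coordinate, sorted with cumulative weight:
  y=5 (Denby, w=2) cum 2
  y=9 (Ashton, w=50) cum 52
  y=16 (Brookfield, w=50) cum 102  ← median
  y=19 (Calder, w=40) cum 142
⇒ y* = 16

(8, 16)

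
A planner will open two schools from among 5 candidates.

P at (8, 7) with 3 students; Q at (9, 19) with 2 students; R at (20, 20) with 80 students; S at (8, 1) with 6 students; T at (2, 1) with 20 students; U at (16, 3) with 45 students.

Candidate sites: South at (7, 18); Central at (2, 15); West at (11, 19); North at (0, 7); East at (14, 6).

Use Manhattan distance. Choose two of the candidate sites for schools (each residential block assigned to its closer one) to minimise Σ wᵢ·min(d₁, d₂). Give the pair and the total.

Evaluate every pair (each demand assigned to the nearer of the two):
  {West, East}: total = 1456
  {South, East}: total = 1858
  {West, North}: total = 1972
  {North, East}: total = 2108
  {Central, West}: total = 2191
  {Central, East}: total = 2214
  {South, West}: total = 2333
  {South, North}: total = 2374
  {South, Central}: total = 2710
  {Central, North}: total = 3030
Best pair: {West, East} with total 1456.

{West, East}, total 1456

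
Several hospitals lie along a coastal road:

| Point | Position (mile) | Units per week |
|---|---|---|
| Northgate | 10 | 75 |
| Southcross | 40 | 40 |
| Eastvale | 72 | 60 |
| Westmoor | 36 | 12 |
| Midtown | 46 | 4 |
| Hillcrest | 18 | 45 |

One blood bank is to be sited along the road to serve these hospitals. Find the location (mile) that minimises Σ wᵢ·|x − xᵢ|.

x = 18

For a sum of weighted absolute distances on a line, the optimum is the weighted median (not the mean). Total weight W = 236; half-weight = 118.
Sort by position and accumulate weight:
  mile 10 (Northgate, w=75) → cum 75
  mile 18 (Hillcrest, w=45) → cum 120  ≥ 118 → median here
  mile 36 (Westmoor, w=12) → cum 132
  mile 40 (Southcross, w=40) → cum 172
  mile 46 (Midtown, w=4) → cum 176
  mile 72 (Eastvale, w=60) → cum 236
Optimal location: mile 18.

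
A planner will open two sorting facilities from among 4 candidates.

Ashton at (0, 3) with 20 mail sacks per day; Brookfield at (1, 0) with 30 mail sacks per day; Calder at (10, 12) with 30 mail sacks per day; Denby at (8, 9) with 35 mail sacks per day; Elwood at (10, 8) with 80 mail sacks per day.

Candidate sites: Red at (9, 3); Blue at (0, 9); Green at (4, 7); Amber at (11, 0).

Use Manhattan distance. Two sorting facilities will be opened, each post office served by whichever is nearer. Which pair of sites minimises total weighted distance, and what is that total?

Evaluate every pair (each demand assigned to the nearer of the two):
  {Red, Blue}: total = 1445
  {Red, Green}: total = 1450
  {Red, Amber}: total = 1505
  {Blue, Green}: total = 1520
  {Green, Amber}: total = 1560
  {Blue, Amber}: total = 1810
Best pair: {Red, Blue} with total 1445.

{Red, Blue}, total 1445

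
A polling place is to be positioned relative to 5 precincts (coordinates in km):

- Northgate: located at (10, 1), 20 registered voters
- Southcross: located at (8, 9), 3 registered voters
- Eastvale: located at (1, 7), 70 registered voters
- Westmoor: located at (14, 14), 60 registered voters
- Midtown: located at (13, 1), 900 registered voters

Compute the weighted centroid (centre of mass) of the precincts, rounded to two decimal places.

The minimiser of Σwᵢ‖p−pᵢ‖² is the weighted centroid p* = (Σwᵢpᵢ)/(Σwᵢ).
Σwᵢ = 1053.
Σwᵢxᵢ = 20·10 + 3·8 + 70·1 + 60·14 + 900·13 = 12834.
Σwᵢyᵢ = 20·1 + 3·9 + 70·7 + 60·14 + 900·1 = 2277.
x* = 12834/1053 = 12.19, y* = 2277/1053 = 2.16.

(12.19, 2.16)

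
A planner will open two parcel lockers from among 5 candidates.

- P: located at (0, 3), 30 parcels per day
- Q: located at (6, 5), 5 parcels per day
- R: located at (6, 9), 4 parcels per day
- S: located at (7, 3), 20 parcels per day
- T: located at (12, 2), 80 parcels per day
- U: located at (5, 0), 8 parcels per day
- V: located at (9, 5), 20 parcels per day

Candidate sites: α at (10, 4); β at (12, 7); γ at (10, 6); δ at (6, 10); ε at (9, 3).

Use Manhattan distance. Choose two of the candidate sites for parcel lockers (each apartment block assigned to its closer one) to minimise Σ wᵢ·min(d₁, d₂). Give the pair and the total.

{δ, ε}, total 755

Evaluate every pair (each demand assigned to the nearer of the two):
  {δ, ε}: total = 755
  {γ, ε}: total = 779
  {β, ε}: total = 783
  {α, ε}: total = 787
  {α, δ}: total = 871
  {α, γ}: total = 895
  {α, β}: total = 899
  {β, γ}: total = 1091
  {γ, δ}: total = 1147
  {β, δ}: total = 1167
Best pair: {δ, ε} with total 755.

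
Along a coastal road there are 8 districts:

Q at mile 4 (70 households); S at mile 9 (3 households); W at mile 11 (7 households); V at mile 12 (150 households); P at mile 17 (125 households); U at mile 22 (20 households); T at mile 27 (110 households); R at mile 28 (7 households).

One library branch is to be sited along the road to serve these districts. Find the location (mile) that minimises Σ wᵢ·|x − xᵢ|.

For a sum of weighted absolute distances on a line, the optimum is the weighted median (not the mean). Total weight W = 492; half-weight = 246.
Sort by position and accumulate weight:
  mile 4 (Q, w=70) → cum 70
  mile 9 (S, w=3) → cum 73
  mile 11 (W, w=7) → cum 80
  mile 12 (V, w=150) → cum 230
  mile 17 (P, w=125) → cum 355  ≥ 246 → median here
  mile 22 (U, w=20) → cum 375
  mile 27 (T, w=110) → cum 485
  mile 28 (R, w=7) → cum 492
Optimal location: mile 17.

x = 17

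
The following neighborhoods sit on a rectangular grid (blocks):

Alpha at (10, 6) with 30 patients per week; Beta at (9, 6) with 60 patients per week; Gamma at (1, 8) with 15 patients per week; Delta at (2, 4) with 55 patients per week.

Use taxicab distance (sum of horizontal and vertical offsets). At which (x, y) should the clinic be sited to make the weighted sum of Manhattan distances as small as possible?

Manhattan distance separates: Σwᵢ(|x−xᵢ|+|y−yᵢ|) = Σwᵢ|x−xᵢ| + Σwᵢ|y−yᵢ|, so x and y are optimised independently as 1-D weighted medians.
Total weight W = 160; half = 80.
x-coordinate, sorted with cumulative weight:
  x=1 (Gamma, w=15) cum 15
  x=2 (Delta, w=55) cum 70
  x=9 (Beta, w=60) cum 130  ← median
  x=10 (Alpha, w=30) cum 160
⇒ x* = 9
y-coordinate, sorted with cumulative weight:
  y=4 (Delta, w=55) cum 55
  y=6 (Alpha, w=30) cum 85  ← median
  y=6 (Beta, w=60) cum 145
  y=8 (Gamma, w=15) cum 160
⇒ y* = 6

(9, 6)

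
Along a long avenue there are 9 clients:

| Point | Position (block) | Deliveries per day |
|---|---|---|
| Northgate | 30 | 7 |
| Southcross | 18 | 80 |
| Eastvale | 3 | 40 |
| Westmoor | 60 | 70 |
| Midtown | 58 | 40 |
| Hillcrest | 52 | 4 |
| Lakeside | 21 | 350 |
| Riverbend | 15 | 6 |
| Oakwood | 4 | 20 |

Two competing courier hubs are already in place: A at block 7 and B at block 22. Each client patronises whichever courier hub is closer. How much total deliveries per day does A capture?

60

The indifferent point is the midpoint (7+22)/2 = 14.5; clients left of it (closer to A at 7) go to A, those right go to B.
  Eastvale at 3 (w=40) → A
  Oakwood at 4 (w=20) → A
  Riverbend at 15 (w=6) → B
  Southcross at 18 (w=80) → B
  Lakeside at 21 (w=350) → B
  Northgate at 30 (w=7) → B
  Hillcrest at 52 (w=4) → B
  Midtown at 58 (w=40) → B
  Westmoor at 60 (w=70) → B
A captures 60; B captures 557.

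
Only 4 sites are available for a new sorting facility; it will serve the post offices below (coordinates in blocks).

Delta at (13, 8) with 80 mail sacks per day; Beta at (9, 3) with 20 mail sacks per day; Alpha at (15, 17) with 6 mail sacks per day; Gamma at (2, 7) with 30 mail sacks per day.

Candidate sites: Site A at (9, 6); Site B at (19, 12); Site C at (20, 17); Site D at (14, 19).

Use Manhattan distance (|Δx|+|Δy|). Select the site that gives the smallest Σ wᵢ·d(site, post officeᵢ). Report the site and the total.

Total weighted distance at each candidate:
  Site A (9, 6): total = 882
  Site B (19, 12): total = 1894
  Site C (20, 17): total = 2650
  Site D (14, 19): total = 2118
Minimum is at Site A with total 882 blocks.

Site A, total 882 blocks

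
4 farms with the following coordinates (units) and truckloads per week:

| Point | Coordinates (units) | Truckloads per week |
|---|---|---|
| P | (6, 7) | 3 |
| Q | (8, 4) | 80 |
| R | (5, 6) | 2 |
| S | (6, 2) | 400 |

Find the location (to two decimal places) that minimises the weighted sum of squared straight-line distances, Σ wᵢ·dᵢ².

(6.33, 2.38)

The minimiser of Σwᵢ‖p−pᵢ‖² is the weighted centroid p* = (Σwᵢpᵢ)/(Σwᵢ).
Σwᵢ = 485.
Σwᵢxᵢ = 3·6 + 80·8 + 2·5 + 400·6 = 3068.
Σwᵢyᵢ = 3·7 + 80·4 + 2·6 + 400·2 = 1153.
x* = 3068/485 = 6.33, y* = 1153/485 = 2.38.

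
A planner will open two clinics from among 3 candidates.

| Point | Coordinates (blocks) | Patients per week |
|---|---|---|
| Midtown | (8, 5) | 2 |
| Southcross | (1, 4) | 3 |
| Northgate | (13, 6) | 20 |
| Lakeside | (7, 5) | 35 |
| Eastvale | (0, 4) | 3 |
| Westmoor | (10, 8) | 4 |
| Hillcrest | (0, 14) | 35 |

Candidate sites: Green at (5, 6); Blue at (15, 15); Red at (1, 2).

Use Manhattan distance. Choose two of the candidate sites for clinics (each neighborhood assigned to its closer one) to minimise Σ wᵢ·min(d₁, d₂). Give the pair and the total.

Evaluate every pair (each demand assigned to the nearer of the two):
  {Green, Red}: total = 771
  {Green, Blue}: total = 795
  {Blue, Red}: total = 1073
Best pair: {Green, Red} with total 771.

{Green, Red}, total 771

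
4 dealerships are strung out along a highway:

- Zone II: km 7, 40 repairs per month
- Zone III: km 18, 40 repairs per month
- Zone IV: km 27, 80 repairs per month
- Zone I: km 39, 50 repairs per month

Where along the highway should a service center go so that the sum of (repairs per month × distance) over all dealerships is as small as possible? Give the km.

For a sum of weighted absolute distances on a line, the optimum is the weighted median (not the mean). Total weight W = 210; half-weight = 105.
Sort by position and accumulate weight:
  km 7 (Zone II, w=40) → cum 40
  km 18 (Zone III, w=40) → cum 80
  km 27 (Zone IV, w=80) → cum 160  ≥ 105 → median here
  km 39 (Zone I, w=50) → cum 210
Optimal location: km 27.

x = 27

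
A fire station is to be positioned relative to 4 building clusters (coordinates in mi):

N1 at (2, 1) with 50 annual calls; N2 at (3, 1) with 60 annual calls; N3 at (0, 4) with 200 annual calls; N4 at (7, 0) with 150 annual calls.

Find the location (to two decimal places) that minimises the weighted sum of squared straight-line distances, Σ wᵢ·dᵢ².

(2.89, 1.98)

The minimiser of Σwᵢ‖p−pᵢ‖² is the weighted centroid p* = (Σwᵢpᵢ)/(Σwᵢ).
Σwᵢ = 460.
Σwᵢxᵢ = 50·2 + 60·3 + 200·0 + 150·7 = 1330.
Σwᵢyᵢ = 50·1 + 60·1 + 200·4 + 150·0 = 910.
x* = 1330/460 = 2.89, y* = 910/460 = 1.98.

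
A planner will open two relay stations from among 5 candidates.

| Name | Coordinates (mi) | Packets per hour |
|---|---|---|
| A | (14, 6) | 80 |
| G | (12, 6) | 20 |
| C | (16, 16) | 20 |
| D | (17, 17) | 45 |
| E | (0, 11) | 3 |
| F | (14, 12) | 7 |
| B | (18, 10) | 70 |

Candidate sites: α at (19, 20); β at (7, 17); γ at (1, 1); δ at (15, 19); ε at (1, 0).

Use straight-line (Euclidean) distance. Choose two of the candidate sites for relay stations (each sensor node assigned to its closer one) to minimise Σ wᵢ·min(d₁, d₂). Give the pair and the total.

Evaluate every pair (each demand assigned to the nearer of the two):
  {β, δ}: total = 2216.5
  {γ, δ}: total = 2219.0
  {δ, ε}: total = 2230.9
  {α, δ}: total = 2265.0
  {α, β}: total = 2338.3
  {α, γ}: total = 2417.9
  {α, ε}: total = 2460.9
  {β, γ}: total = 2916.4
  {β, ε}: total = 2916.4
  {γ, ε}: total = 4294.3
Best pair: {β, δ} with total 2216.5.

{β, δ}, total 2216.5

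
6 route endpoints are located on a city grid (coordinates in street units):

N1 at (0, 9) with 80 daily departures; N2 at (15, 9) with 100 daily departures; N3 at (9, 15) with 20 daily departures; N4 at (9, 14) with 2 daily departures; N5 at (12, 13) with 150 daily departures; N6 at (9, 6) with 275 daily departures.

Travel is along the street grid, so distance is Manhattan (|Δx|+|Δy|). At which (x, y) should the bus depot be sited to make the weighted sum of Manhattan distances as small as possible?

Manhattan distance separates: Σwᵢ(|x−xᵢ|+|y−yᵢ|) = Σwᵢ|x−xᵢ| + Σwᵢ|y−yᵢ|, so x and y are optimised independently as 1-D weighted medians.
Total weight W = 627; half = 313.5.
x-coordinate, sorted with cumulative weight:
  x=0 (N1, w=80) cum 80
  x=9 (N3, w=20) cum 100
  x=9 (N4, w=2) cum 102
  x=9 (N6, w=275) cum 377  ← median
  x=12 (N5, w=150) cum 527
  x=15 (N2, w=100) cum 627
⇒ x* = 9
y-coordinate, sorted with cumulative weight:
  y=6 (N6, w=275) cum 275
  y=9 (N1, w=80) cum 355  ← median
  y=9 (N2, w=100) cum 455
  y=13 (N5, w=150) cum 605
  y=14 (N4, w=2) cum 607
  y=15 (N3, w=20) cum 627
⇒ y* = 9

(9, 9)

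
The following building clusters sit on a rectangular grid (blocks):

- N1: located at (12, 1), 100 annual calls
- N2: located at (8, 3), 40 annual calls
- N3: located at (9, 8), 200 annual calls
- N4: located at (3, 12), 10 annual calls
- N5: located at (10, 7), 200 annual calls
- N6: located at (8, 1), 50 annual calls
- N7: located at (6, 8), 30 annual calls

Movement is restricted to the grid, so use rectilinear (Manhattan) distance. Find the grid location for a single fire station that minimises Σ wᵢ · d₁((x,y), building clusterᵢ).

(9, 7)

Manhattan distance separates: Σwᵢ(|x−xᵢ|+|y−yᵢ|) = Σwᵢ|x−xᵢ| + Σwᵢ|y−yᵢ|, so x and y are optimised independently as 1-D weighted medians.
Total weight W = 630; half = 315.
x-coordinate, sorted with cumulative weight:
  x=3 (N4, w=10) cum 10
  x=6 (N7, w=30) cum 40
  x=8 (N2, w=40) cum 80
  x=8 (N6, w=50) cum 130
  x=9 (N3, w=200) cum 330  ← median
  x=10 (N5, w=200) cum 530
  x=12 (N1, w=100) cum 630
⇒ x* = 9
y-coordinate, sorted with cumulative weight:
  y=1 (N1, w=100) cum 100
  y=1 (N6, w=50) cum 150
  y=3 (N2, w=40) cum 190
  y=7 (N5, w=200) cum 390  ← median
  y=8 (N3, w=200) cum 590
  y=8 (N7, w=30) cum 620
  y=12 (N4, w=10) cum 630
⇒ y* = 7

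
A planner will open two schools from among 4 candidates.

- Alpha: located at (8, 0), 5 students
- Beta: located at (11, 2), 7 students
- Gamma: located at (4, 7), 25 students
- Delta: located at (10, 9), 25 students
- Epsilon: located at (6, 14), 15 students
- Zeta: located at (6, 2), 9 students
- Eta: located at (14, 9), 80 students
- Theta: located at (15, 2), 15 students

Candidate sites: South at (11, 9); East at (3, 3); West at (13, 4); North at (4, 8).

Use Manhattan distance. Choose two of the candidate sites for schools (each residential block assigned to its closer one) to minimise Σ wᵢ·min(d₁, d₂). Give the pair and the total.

Evaluate every pair (each demand assigned to the nearer of the two):
  {South, North}: total = 756
  {South, East}: total = 830
  {South, West}: total = 854
  {West, North}: total = 1005
  {East, West}: total = 1179
  {East, North}: total = 1534
Best pair: {South, North} with total 756.

{South, North}, total 756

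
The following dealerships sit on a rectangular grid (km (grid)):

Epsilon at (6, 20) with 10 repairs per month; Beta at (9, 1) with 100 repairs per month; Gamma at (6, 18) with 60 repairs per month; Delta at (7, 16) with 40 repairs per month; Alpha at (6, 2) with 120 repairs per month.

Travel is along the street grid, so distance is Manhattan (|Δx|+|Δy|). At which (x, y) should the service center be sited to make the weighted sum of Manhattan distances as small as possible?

Manhattan distance separates: Σwᵢ(|x−xᵢ|+|y−yᵢ|) = Σwᵢ|x−xᵢ| + Σwᵢ|y−yᵢ|, so x and y are optimised independently as 1-D weighted medians.
Total weight W = 330; half = 165.
x-coordinate, sorted with cumulative weight:
  x=6 (Epsilon, w=10) cum 10
  x=6 (Gamma, w=60) cum 70
  x=6 (Alpha, w=120) cum 190  ← median
  x=7 (Delta, w=40) cum 230
  x=9 (Beta, w=100) cum 330
⇒ x* = 6
y-coordinate, sorted with cumulative weight:
  y=1 (Beta, w=100) cum 100
  y=2 (Alpha, w=120) cum 220  ← median
  y=16 (Delta, w=40) cum 260
  y=18 (Gamma, w=60) cum 320
  y=20 (Epsilon, w=10) cum 330
⇒ y* = 2

(6, 2)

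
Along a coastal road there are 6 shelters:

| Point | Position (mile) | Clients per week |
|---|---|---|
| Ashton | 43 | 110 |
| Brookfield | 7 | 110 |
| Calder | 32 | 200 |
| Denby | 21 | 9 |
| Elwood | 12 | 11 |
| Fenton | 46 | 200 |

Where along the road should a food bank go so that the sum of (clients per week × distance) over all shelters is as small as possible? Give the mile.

For a sum of weighted absolute distances on a line, the optimum is the weighted median (not the mean). Total weight W = 640; half-weight = 320.
Sort by position and accumulate weight:
  mile 7 (Brookfield, w=110) → cum 110
  mile 12 (Elwood, w=11) → cum 121
  mile 21 (Denby, w=9) → cum 130
  mile 32 (Calder, w=200) → cum 330  ≥ 320 → median here
  mile 43 (Ashton, w=110) → cum 440
  mile 46 (Fenton, w=200) → cum 640
Optimal location: mile 32.

x = 32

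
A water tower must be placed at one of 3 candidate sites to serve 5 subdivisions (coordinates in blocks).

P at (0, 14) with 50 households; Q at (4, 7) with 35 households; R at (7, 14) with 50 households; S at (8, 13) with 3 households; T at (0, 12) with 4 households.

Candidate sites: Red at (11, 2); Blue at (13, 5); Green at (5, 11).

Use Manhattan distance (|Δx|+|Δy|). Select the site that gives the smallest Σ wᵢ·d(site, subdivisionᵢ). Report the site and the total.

Green, total 864 blocks

Total weighted distance at each candidate:
  Red (11, 2): total = 2496
  Blue (13, 5): total = 2354
  Green (5, 11): total = 864
Minimum is at Green with total 864 blocks.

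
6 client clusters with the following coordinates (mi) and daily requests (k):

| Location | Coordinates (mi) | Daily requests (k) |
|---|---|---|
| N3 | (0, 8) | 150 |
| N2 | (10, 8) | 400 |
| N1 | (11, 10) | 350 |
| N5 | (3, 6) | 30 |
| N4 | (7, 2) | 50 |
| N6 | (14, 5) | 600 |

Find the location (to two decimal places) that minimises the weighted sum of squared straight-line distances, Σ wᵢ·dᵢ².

(10.56, 7.08)

The minimiser of Σwᵢ‖p−pᵢ‖² is the weighted centroid p* = (Σwᵢpᵢ)/(Σwᵢ).
Σwᵢ = 1580.
Σwᵢxᵢ = 150·0 + 400·10 + 350·11 + 30·3 + 50·7 + 600·14 = 16690.
Σwᵢyᵢ = 150·8 + 400·8 + 350·10 + 30·6 + 50·2 + 600·5 = 11180.
x* = 16690/1580 = 10.56, y* = 11180/1580 = 7.08.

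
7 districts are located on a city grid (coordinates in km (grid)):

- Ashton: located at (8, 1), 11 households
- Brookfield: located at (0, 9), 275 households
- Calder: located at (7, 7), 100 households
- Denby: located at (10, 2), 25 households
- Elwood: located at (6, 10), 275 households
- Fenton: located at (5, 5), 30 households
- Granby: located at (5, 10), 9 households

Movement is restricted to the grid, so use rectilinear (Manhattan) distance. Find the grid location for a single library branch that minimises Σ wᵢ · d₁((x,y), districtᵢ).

Manhattan distance separates: Σwᵢ(|x−xᵢ|+|y−yᵢ|) = Σwᵢ|x−xᵢ| + Σwᵢ|y−yᵢ|, so x and y are optimised independently as 1-D weighted medians.
Total weight W = 725; half = 362.5.
x-coordinate, sorted with cumulative weight:
  x=0 (Brookfield, w=275) cum 275
  x=5 (Fenton, w=30) cum 305
  x=5 (Granby, w=9) cum 314
  x=6 (Elwood, w=275) cum 589  ← median
  x=7 (Calder, w=100) cum 689
  x=8 (Ashton, w=11) cum 700
  x=10 (Denby, w=25) cum 725
⇒ x* = 6
y-coordinate, sorted with cumulative weight:
  y=1 (Ashton, w=11) cum 11
  y=2 (Denby, w=25) cum 36
  y=5 (Fenton, w=30) cum 66
  y=7 (Calder, w=100) cum 166
  y=9 (Brookfield, w=275) cum 441  ← median
  y=10 (Elwood, w=275) cum 716
  y=10 (Granby, w=9) cum 725
⇒ y* = 9

(6, 9)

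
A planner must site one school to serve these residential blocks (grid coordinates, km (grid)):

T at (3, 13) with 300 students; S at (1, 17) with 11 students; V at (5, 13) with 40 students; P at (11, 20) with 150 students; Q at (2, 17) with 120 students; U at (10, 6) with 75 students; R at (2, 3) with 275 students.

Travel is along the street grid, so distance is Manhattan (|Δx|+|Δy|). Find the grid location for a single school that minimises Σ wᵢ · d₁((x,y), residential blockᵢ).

Manhattan distance separates: Σwᵢ(|x−xᵢ|+|y−yᵢ|) = Σwᵢ|x−xᵢ| + Σwᵢ|y−yᵢ|, so x and y are optimised independently as 1-D weighted medians.
Total weight W = 971; half = 485.5.
x-coordinate, sorted with cumulative weight:
  x=1 (S, w=11) cum 11
  x=2 (Q, w=120) cum 131
  x=2 (R, w=275) cum 406
  x=3 (T, w=300) cum 706  ← median
  x=5 (V, w=40) cum 746
  x=10 (U, w=75) cum 821
  x=11 (P, w=150) cum 971
⇒ x* = 3
y-coordinate, sorted with cumulative weight:
  y=3 (R, w=275) cum 275
  y=6 (U, w=75) cum 350
  y=13 (T, w=300) cum 650  ← median
  y=13 (V, w=40) cum 690
  y=17 (S, w=11) cum 701
  y=17 (Q, w=120) cum 821
  y=20 (P, w=150) cum 971
⇒ y* = 13

(3, 13)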